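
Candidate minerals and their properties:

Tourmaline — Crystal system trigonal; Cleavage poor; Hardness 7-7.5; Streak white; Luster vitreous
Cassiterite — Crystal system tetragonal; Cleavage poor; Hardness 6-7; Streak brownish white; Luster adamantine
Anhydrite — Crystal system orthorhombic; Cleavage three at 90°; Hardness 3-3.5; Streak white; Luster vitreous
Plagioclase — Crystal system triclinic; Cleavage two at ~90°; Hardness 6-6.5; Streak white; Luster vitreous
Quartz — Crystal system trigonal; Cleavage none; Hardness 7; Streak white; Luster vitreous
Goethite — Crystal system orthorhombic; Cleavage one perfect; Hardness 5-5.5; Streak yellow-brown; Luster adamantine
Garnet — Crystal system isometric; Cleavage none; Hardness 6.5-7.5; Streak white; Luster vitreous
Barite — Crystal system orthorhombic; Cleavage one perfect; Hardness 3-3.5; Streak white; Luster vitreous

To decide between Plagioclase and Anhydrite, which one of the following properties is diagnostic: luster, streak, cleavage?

Luster: both vitreous — same for both.
Streak: both white — same for both.
Cleavage: Plagioclase two at ~90°, Anhydrite three at 90° — these differ.
Of the listed properties, cleavage is the one that separates them.

cleavage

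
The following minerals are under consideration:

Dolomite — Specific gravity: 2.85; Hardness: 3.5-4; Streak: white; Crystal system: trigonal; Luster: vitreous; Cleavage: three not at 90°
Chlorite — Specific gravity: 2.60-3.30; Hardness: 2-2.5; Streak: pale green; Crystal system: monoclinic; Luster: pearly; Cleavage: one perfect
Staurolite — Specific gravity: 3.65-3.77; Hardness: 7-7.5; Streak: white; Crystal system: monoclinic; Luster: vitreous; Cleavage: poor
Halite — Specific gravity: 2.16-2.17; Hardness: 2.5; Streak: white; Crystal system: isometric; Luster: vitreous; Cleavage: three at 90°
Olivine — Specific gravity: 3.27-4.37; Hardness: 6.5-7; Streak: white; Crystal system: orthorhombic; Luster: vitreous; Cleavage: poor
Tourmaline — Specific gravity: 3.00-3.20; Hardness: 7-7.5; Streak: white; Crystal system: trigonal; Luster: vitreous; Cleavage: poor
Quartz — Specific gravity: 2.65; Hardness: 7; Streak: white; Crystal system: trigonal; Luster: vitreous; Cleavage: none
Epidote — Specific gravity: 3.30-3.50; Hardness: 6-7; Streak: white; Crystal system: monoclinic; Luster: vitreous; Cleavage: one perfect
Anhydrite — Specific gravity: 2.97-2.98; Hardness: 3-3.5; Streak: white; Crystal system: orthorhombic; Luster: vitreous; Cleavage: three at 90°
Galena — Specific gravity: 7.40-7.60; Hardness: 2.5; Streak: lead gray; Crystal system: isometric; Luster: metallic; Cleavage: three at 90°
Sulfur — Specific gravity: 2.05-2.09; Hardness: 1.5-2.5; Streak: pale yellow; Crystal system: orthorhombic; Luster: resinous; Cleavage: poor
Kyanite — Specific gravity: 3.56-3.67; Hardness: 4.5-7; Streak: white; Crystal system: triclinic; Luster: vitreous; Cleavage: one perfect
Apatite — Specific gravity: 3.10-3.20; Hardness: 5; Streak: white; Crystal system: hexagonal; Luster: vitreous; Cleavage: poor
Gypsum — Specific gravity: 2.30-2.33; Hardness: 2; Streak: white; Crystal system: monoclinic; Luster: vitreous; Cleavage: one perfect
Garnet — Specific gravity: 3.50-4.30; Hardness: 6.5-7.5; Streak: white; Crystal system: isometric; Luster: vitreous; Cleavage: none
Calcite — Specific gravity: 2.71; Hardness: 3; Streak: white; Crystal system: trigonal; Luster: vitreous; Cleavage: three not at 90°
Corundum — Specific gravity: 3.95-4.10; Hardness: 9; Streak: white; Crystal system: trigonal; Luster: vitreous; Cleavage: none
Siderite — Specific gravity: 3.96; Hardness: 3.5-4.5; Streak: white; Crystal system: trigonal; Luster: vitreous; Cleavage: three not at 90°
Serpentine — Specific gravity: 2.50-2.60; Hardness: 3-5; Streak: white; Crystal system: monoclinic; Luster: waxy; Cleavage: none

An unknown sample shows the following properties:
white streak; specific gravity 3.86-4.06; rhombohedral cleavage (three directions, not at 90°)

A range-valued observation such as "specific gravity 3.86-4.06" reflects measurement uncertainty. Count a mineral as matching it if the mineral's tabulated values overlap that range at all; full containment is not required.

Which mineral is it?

White streak rules out Chlorite, Galena, Sulfur.
Specific gravity 3.86-4.06 — narrows the field to Olivine, Garnet, Corundum, Siderite.
Rhombohedral cleavage (three directions, not at 90°) — Siderite remains.
The only mineral consistent with every observation is Siderite.

Siderite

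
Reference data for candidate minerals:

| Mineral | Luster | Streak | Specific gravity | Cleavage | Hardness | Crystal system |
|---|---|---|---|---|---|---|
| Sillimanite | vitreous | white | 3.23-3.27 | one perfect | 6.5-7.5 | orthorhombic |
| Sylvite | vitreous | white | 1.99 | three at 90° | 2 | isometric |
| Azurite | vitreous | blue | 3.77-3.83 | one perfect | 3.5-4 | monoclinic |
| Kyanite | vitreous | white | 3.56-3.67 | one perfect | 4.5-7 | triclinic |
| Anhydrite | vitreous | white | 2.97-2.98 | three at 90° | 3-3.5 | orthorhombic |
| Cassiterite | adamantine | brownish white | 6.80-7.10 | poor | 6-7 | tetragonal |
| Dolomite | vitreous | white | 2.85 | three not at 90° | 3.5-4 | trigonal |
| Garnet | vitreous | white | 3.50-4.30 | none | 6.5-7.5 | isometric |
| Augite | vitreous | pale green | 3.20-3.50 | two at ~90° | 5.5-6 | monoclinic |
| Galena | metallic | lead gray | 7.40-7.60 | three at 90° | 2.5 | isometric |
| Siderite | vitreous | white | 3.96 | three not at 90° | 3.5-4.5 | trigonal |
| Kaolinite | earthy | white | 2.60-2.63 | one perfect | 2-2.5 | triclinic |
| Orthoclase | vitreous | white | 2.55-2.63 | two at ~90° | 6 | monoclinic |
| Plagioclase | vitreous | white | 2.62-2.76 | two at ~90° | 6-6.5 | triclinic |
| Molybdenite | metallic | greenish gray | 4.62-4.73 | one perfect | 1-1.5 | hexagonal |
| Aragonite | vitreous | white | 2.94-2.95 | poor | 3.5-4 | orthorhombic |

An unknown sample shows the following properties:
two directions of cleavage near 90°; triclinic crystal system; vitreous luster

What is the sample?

Two directions of cleavage near 90° — narrows the field to Augite, Orthoclase, Plagioclase.
Triclinic crystal system — only Plagioclase remains.
Vitreous luster — all remaining candidates fit.
Only Plagioclase satisfies all observations.

Plagioclase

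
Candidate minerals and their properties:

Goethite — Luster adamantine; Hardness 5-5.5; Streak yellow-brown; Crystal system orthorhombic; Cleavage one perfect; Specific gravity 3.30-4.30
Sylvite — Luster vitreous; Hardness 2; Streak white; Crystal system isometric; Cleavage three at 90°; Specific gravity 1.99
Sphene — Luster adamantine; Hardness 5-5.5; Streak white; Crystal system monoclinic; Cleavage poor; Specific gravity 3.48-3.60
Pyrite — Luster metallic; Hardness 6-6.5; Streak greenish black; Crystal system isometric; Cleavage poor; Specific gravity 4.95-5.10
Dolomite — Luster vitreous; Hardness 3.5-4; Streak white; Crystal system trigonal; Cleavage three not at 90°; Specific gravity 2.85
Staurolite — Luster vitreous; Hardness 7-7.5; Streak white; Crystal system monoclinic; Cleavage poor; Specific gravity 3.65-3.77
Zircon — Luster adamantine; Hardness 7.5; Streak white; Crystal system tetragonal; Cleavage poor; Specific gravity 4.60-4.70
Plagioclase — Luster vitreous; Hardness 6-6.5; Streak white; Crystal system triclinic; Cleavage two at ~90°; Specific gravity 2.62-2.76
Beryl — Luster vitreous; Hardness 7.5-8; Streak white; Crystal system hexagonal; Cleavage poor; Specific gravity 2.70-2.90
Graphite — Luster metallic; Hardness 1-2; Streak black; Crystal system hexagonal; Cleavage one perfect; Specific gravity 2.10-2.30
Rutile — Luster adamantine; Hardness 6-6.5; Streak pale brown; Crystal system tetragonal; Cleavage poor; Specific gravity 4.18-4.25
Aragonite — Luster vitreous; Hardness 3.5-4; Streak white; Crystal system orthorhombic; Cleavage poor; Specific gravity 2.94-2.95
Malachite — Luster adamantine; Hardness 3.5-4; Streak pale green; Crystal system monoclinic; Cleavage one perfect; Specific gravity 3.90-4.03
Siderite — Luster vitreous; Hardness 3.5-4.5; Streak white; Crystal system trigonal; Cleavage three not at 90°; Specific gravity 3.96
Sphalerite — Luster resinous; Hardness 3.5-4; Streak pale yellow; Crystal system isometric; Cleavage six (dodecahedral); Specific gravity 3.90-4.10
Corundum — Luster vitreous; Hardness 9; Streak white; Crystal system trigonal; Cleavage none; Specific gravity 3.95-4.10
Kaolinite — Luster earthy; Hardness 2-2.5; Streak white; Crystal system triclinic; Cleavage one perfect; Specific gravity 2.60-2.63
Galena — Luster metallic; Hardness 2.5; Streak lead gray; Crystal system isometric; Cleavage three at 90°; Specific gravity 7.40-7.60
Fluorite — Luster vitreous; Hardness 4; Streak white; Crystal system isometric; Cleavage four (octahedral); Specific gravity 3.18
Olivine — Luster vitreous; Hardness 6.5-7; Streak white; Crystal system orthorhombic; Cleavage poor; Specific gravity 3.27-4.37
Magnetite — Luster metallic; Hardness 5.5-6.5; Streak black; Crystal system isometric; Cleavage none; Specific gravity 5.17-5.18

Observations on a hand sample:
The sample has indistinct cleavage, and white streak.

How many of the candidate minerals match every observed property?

6

Indistinct cleavage: leaves Sphene, Pyrite, Staurolite, Zircon, Beryl, Rutile, Aragonite, Olivine.
White streak rules out Pyrite, Rutile.
Remaining candidates: Aragonite, Beryl, Olivine, Sphene, Staurolite, Zircon.
That is 6 minerals.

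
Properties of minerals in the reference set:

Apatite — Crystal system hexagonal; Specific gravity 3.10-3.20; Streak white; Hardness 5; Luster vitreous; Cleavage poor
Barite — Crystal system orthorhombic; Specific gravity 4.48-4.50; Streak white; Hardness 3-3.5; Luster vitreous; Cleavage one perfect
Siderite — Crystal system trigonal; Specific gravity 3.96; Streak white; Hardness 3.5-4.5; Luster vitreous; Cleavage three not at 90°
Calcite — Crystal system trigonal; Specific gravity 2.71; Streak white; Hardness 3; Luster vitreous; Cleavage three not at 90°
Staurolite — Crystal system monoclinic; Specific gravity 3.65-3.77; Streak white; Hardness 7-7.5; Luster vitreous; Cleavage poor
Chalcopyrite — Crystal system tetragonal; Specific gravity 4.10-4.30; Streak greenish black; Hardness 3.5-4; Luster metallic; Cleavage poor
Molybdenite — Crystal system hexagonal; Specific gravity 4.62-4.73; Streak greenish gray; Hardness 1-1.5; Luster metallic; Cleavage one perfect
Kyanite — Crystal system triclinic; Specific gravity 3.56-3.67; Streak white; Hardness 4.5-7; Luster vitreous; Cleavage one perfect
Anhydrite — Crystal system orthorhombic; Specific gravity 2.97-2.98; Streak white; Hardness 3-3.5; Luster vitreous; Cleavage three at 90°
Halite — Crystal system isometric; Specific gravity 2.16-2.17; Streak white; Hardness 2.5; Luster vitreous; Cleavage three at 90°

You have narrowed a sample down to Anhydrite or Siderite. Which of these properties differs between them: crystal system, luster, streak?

crystal system

Crystal system: Anhydrite orthorhombic, Siderite trigonal — these differ.
Luster: both vitreous — identical.
Streak: both white — identical.
Only crystal system differs between Anhydrite and Siderite among the listed tests.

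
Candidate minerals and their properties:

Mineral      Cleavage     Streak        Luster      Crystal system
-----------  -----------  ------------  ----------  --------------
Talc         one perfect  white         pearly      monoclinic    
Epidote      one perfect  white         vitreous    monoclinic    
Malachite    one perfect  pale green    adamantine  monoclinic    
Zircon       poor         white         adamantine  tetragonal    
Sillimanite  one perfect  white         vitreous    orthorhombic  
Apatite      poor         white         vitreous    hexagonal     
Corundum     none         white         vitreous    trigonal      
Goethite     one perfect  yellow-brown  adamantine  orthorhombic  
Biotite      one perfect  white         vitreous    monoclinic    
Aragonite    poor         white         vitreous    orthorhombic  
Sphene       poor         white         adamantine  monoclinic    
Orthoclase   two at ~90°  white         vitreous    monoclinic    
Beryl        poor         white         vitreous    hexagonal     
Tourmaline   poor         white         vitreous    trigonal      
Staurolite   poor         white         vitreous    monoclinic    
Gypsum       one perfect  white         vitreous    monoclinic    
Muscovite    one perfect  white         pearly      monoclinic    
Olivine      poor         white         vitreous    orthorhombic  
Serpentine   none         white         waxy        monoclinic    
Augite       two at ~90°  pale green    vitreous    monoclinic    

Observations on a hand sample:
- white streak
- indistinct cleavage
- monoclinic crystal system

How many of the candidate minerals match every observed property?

White streak rules out Malachite, Goethite, Augite.
Indistinct cleavage — only Zircon, Apatite, Aragonite, Sphene, Beryl, Tourmaline, Staurolite, Olivine remain.
Monoclinic crystal system — narrows the field to Sphene, Staurolite.
Consistent with every observation: Sphene, Staurolite.
That is 2 minerals.

2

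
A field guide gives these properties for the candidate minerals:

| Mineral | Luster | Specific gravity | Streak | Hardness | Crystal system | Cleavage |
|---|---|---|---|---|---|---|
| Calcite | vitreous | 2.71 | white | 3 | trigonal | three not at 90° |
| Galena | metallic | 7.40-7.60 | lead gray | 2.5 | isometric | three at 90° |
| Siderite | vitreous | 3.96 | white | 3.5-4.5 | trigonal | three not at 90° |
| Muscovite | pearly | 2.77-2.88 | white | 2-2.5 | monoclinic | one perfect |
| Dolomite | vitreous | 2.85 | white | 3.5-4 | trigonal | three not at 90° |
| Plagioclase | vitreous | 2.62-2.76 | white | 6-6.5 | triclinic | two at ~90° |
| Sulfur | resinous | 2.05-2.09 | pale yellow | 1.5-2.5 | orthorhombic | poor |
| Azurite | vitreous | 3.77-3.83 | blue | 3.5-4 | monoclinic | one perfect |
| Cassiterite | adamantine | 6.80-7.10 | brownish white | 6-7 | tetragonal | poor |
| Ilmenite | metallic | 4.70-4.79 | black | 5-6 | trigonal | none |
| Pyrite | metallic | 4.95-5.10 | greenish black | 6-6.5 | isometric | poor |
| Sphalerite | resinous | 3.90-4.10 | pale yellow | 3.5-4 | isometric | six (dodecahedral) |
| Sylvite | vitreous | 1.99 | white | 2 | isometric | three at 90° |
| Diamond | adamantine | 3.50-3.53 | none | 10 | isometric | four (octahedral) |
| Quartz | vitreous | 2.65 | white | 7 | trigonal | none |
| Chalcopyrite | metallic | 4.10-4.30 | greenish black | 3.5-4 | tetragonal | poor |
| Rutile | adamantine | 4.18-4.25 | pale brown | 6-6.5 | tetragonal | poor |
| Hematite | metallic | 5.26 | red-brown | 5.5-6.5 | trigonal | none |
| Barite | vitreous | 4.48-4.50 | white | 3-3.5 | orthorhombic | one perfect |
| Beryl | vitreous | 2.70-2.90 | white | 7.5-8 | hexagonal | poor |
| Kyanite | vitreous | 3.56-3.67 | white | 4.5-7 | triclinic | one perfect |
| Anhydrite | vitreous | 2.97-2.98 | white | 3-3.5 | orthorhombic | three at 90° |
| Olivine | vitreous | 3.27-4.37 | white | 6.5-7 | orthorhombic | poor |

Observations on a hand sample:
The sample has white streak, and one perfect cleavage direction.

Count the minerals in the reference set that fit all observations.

White streak — leaves Calcite, Siderite, Muscovite, Dolomite, Plagioclase, Sylvite, Quartz, Barite, Beryl, Kyanite, Anhydrite, Olivine.
One perfect cleavage direction — leaves Muscovite, Barite, Kyanite.
Consistent with every observation: Barite, Kyanite, Muscovite.
That is 3 minerals.

3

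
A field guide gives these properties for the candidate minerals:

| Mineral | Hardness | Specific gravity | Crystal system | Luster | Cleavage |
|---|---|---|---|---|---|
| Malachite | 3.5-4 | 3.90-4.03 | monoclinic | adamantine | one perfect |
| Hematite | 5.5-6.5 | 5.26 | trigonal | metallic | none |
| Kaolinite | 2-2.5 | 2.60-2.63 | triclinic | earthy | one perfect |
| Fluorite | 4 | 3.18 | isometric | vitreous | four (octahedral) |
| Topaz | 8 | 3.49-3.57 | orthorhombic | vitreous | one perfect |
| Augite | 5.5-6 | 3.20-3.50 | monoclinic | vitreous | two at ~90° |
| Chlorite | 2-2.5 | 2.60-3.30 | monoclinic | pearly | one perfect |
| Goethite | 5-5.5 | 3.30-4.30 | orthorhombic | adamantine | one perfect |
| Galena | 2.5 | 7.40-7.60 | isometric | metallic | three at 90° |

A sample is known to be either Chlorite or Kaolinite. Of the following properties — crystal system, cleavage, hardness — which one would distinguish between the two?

crystal system

Crystal system: Chlorite monoclinic, Kaolinite triclinic — different.
Cleavage: both one perfect — shared.
Hardness: both 2-2.5 — shared.
Of the listed properties, crystal system is the one that separates them.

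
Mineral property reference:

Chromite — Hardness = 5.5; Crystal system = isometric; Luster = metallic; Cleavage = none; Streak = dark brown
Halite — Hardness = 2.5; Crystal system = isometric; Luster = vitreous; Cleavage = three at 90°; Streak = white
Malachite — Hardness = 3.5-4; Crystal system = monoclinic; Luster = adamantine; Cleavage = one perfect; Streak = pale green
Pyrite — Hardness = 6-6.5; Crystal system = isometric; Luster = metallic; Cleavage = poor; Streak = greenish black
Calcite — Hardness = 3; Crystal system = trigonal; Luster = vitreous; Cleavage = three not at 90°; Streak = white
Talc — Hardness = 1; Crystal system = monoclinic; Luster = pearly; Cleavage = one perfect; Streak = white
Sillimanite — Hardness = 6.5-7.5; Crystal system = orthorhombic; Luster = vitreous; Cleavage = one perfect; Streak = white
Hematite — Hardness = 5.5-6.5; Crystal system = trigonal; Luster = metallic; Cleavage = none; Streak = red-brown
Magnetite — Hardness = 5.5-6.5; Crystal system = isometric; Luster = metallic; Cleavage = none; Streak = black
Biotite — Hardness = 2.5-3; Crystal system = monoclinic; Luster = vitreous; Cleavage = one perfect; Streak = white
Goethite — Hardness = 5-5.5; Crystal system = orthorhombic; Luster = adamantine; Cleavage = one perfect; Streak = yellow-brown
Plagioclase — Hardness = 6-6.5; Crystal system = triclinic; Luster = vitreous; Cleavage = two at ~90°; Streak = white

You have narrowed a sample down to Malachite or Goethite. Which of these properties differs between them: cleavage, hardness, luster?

hardness

Cleavage: both one perfect — no difference.
Hardness: Malachite 3.5-4, Goethite 5-5.5 — these differ.
Luster: both adamantine — no difference.
Of the listed properties, hardness is the one that separates them.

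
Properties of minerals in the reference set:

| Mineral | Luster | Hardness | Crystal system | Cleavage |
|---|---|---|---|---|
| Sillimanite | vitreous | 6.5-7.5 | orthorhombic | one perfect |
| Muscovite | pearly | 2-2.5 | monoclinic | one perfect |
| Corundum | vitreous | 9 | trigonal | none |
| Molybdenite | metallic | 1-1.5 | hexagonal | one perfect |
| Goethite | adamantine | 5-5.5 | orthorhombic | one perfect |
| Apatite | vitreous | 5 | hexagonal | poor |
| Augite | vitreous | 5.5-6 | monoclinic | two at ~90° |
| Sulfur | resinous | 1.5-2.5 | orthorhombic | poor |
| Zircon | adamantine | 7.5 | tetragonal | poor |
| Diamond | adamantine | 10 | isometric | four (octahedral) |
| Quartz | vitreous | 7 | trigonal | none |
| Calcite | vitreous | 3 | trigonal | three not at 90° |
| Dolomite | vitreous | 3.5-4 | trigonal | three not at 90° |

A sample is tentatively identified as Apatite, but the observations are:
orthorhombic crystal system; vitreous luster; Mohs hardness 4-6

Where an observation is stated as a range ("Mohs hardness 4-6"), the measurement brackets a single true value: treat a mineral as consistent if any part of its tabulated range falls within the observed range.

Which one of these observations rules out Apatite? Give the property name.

Orthorhombic crystal system: Apatite has hexagonal system — inconsistent.
Vitreous luster: Apatite has vitreous luster — matches.
Mohs hardness 4-6: Apatite has hardness 5 — matches.
Only the crystal system is inconsistent.

crystal system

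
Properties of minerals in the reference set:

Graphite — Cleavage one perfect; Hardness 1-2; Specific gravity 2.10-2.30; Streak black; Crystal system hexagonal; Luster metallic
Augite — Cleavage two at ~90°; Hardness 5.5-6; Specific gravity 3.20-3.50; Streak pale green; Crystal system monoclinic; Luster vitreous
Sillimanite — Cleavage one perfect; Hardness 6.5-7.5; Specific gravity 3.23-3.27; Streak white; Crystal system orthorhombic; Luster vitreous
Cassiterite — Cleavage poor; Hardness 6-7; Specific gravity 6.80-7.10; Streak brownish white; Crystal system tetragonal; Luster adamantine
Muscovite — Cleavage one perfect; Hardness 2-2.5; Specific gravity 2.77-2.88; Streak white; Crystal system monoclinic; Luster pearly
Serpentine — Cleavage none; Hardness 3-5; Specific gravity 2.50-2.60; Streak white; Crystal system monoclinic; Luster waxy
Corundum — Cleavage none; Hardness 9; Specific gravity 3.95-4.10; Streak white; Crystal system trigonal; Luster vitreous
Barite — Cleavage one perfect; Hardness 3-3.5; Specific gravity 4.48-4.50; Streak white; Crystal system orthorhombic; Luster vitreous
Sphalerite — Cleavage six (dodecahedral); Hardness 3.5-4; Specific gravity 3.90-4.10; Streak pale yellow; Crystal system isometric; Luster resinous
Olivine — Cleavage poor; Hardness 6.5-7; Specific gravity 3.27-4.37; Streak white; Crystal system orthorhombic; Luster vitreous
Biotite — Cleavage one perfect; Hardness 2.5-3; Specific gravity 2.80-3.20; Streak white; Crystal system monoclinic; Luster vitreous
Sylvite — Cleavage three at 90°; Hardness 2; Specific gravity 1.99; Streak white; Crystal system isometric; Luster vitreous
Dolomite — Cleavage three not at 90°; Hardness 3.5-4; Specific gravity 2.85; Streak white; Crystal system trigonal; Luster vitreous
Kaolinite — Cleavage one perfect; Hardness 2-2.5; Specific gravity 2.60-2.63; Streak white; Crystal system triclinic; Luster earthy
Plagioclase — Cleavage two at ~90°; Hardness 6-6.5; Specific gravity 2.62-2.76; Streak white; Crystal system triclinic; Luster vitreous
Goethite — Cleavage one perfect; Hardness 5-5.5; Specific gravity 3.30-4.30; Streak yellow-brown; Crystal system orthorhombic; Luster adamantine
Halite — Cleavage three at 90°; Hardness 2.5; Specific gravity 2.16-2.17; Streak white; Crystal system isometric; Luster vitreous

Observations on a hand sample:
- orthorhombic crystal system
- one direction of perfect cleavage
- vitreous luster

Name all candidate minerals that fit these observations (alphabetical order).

Orthorhombic crystal system — narrows the field to Sillimanite, Barite, Olivine, Goethite.
One direction of perfect cleavage rules out Olivine.
Vitreous luster rules out Goethite.
Remaining candidates: Barite, Sillimanite.

Barite, Sillimanite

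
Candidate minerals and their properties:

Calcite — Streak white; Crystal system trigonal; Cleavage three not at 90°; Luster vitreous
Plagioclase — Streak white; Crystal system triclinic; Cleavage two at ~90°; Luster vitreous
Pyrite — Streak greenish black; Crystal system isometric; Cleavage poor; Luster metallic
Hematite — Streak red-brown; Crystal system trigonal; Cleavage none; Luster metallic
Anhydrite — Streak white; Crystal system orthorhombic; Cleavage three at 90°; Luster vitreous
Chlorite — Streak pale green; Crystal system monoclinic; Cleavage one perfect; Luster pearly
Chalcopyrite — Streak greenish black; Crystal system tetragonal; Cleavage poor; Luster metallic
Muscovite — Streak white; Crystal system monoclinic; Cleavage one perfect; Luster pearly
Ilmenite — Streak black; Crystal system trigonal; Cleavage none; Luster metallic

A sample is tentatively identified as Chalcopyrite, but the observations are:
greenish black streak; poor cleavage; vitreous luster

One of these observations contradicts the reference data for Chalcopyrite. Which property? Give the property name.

Greenish black streak: Chalcopyrite has greenish black streak — agrees.
Poor cleavage: Chalcopyrite has cleavage poor — agrees.
Vitreous luster: Chalcopyrite has metallic luster — inconsistent.
Only the luster is inconsistent.

luster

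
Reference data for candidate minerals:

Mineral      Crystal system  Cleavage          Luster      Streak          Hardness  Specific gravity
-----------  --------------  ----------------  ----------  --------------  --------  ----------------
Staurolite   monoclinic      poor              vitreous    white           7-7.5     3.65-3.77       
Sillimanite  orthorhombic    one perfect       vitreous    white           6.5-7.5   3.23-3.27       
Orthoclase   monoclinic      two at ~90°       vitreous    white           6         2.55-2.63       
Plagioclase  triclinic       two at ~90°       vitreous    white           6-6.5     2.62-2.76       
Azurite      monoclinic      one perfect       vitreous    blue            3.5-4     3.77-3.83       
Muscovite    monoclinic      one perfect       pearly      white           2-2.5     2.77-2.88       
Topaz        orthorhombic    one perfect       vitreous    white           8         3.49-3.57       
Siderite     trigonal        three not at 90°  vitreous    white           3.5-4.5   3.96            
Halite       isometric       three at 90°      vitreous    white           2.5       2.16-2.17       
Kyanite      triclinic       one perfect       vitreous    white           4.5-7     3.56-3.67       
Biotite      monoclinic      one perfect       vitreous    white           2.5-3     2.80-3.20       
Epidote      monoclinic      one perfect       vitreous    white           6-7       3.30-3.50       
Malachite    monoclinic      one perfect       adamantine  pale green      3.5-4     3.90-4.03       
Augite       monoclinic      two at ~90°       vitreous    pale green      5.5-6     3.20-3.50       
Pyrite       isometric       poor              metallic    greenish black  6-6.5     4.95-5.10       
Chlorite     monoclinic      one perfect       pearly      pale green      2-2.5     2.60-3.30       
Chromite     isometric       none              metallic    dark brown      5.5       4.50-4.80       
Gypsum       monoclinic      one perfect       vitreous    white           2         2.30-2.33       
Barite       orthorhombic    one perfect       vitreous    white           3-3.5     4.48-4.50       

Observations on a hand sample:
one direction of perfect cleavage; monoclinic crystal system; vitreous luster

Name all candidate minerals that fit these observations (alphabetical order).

One direction of perfect cleavage — narrows the field to Sillimanite, Azurite, Muscovite, Topaz, Kyanite, Biotite, Epidote, Malachite, Chlorite, Gypsum, Barite.
Monoclinic crystal system eliminates Sillimanite, Topaz, Kyanite, Barite.
Vitreous luster eliminates Muscovite, Malachite, Chlorite.
Consistent with every observation: Azurite, Biotite, Epidote, Gypsum.

Azurite, Biotite, Epidote, Gypsum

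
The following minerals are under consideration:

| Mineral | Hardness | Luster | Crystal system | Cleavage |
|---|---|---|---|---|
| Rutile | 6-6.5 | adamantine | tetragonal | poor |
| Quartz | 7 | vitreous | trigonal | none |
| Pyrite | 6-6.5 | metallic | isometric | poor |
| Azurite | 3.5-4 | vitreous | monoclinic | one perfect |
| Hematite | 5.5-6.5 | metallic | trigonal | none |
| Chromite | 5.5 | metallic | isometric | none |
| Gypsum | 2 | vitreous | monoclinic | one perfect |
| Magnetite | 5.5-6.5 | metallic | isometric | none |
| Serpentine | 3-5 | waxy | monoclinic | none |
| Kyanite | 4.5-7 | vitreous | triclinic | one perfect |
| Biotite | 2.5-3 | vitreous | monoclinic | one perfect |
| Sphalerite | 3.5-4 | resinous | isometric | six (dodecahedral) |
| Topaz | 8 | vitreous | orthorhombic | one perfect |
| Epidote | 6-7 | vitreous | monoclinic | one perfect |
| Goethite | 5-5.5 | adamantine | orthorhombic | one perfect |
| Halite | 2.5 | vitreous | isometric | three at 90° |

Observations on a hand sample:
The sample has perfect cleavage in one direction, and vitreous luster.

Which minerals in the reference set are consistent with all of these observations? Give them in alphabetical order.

Azurite, Biotite, Epidote, Gypsum, Kyanite, Topaz

Perfect cleavage in one direction — Azurite, Gypsum, Kyanite, Biotite, Topaz, Epidote, Goethite remain.
Vitreous luster eliminates Goethite.
Consistent with every observation: Azurite, Biotite, Epidote, Gypsum, Kyanite, Topaz.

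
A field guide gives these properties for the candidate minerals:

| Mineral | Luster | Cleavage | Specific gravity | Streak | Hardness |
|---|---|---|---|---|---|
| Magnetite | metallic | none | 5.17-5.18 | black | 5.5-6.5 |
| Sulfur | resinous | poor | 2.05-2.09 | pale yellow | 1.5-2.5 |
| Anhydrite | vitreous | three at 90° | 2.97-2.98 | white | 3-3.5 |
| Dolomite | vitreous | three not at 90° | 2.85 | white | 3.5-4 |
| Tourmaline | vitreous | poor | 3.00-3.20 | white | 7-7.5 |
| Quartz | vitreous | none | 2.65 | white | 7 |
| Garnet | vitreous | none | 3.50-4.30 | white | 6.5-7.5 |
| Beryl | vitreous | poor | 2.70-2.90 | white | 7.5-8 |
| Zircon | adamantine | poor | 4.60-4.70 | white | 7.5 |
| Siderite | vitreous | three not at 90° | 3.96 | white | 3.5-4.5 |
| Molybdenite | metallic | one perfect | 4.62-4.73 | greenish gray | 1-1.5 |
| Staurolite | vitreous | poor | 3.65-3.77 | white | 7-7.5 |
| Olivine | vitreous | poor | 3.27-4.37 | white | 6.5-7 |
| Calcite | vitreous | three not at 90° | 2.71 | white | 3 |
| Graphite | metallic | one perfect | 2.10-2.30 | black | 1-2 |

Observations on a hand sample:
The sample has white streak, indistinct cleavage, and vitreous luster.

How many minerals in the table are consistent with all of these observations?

White streak eliminates Magnetite, Sulfur, Molybdenite, Graphite.
Indistinct cleavage: leaves Tourmaline, Beryl, Zircon, Staurolite, Olivine.
Vitreous luster excludes Zircon.
Remaining candidates: Beryl, Olivine, Staurolite, Tourmaline.
That is 4 minerals.

4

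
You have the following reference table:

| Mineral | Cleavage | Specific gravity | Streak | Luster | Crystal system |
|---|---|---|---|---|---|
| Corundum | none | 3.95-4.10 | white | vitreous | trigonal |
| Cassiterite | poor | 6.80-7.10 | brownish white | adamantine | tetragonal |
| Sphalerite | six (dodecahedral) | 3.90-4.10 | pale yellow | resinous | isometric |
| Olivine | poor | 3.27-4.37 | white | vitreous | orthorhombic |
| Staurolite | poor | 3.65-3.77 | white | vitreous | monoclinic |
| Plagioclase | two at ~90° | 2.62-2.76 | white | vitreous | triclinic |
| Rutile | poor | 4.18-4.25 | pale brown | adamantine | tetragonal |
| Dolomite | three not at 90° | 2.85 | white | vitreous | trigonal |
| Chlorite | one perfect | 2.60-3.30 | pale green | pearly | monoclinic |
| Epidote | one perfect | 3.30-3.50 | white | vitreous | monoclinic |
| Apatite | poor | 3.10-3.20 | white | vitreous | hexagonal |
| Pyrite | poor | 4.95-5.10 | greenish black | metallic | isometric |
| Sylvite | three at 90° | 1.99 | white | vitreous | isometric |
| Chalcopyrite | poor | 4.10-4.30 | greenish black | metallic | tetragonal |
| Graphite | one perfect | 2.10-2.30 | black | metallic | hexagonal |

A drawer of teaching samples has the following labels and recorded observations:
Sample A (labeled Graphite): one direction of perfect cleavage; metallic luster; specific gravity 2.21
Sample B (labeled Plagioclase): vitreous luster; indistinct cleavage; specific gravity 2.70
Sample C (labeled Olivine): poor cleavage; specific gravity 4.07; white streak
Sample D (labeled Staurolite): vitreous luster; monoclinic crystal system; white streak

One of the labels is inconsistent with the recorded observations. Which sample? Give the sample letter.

Sample A: every observation is compatible with the reference values for Graphite.
Sample B: Plagioclase has cleavage two at ~90°, but the record shows indistinct cleavage — this label is wrong.
Sample C: every observation is compatible with the reference values for Olivine.
Sample D: every observation is compatible with the reference values for Staurolite.
Only sample B is inconsistent with its label.

B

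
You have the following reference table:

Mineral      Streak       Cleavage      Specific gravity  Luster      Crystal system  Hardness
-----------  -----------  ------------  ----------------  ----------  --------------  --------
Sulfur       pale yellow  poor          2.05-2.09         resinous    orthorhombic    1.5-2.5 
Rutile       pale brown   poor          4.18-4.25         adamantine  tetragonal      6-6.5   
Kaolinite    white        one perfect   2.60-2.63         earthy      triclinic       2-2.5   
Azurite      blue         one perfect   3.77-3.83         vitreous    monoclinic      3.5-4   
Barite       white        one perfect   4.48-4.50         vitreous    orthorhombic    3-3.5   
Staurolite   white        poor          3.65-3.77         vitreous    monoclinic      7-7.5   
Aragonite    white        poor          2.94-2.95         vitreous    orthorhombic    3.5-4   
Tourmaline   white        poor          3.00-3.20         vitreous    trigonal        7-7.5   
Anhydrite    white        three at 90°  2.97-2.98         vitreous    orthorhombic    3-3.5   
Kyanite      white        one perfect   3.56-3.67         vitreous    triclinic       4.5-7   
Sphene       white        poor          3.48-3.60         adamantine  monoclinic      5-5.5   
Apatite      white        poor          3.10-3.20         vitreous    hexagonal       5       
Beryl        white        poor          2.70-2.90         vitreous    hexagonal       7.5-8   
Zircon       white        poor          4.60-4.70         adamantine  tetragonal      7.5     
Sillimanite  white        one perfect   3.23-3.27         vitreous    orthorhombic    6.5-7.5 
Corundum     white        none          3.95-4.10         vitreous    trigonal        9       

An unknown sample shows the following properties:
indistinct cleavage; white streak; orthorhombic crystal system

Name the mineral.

Indistinct cleavage: leaves Sulfur, Rutile, Staurolite, Aragonite, Tourmaline, Sphene, Apatite, Beryl, Zircon.
White streak eliminates Sulfur, Rutile.
Orthorhombic crystal system: Aragonite remains.
Aragonite is the sole remaining match.

Aragonite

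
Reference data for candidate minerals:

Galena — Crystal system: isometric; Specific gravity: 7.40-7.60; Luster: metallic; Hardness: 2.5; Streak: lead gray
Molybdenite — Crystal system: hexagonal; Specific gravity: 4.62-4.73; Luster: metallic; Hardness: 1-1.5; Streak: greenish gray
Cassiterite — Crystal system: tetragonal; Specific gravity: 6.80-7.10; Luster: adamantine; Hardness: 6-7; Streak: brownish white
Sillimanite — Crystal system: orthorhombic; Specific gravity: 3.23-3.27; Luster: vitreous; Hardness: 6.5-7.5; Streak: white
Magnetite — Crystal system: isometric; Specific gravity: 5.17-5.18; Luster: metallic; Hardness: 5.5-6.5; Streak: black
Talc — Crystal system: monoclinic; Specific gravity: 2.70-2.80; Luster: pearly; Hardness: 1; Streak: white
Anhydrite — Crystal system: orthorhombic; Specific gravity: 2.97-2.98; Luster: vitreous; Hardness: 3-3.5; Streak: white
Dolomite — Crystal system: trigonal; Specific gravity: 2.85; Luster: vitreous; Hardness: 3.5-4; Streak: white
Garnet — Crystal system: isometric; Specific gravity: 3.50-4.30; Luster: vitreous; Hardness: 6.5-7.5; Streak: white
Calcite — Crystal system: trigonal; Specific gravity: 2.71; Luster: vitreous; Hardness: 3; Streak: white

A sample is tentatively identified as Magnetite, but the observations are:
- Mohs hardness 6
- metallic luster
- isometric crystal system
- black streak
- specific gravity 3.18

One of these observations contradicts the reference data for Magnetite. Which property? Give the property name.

specific gravity

Mohs hardness 6: Magnetite has hardness 5.5-6.5 — within range.
Metallic luster: Magnetite has metallic luster — within range.
Isometric crystal system: Magnetite has isometric system — within range.
Black streak: Magnetite has black streak — within range.
Specific gravity 3.18: Magnetite has SG 5.17-5.18 — inconsistent.
Only the specific gravity is inconsistent.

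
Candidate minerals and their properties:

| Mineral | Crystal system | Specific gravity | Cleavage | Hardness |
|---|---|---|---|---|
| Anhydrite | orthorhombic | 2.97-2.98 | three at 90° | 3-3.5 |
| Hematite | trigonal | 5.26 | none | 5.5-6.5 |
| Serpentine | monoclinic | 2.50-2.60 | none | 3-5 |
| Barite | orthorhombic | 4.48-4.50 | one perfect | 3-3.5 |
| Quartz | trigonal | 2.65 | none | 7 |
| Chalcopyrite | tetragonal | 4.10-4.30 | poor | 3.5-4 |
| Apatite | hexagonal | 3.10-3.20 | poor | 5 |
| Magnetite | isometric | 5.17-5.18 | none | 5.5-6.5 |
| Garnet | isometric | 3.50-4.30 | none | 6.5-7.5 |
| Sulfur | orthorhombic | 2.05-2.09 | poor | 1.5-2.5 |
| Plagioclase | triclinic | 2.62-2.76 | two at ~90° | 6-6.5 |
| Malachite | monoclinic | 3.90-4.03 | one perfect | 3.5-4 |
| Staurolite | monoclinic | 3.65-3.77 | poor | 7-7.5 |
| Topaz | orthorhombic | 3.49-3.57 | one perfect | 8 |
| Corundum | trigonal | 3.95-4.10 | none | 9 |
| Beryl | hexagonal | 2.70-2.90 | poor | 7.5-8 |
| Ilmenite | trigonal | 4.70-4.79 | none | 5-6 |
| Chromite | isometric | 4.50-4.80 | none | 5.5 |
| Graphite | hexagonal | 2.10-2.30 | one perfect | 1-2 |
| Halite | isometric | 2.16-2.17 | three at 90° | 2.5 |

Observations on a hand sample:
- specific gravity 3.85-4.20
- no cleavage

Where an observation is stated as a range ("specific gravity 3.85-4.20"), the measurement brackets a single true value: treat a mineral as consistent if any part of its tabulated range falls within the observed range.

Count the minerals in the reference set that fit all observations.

2

Specific gravity 3.85-4.20 — Chalcopyrite, Garnet, Malachite, Corundum remain.
No cleavage eliminates Chalcopyrite, Malachite.
Consistent with every observation: Corundum, Garnet.
That is 2 minerals.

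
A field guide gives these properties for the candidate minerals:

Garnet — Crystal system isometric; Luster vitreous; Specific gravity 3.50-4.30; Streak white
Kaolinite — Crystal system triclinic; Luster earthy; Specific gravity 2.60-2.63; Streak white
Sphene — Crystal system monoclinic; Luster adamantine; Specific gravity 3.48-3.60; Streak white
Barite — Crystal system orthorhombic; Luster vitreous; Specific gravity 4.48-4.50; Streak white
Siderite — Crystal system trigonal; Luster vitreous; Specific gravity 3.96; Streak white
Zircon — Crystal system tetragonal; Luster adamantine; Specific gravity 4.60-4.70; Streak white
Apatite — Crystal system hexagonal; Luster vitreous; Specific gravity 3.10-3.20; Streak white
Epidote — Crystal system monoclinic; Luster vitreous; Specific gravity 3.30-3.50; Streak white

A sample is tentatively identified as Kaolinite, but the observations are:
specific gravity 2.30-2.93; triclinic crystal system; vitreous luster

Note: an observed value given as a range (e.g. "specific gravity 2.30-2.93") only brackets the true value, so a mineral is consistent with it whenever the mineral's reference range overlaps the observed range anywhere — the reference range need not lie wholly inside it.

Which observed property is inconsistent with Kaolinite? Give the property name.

Specific gravity 2.30-2.93: Kaolinite has SG 2.60-2.63 — within range.
Triclinic crystal system: Kaolinite has triclinic system — within range.
Vitreous luster: Kaolinite has earthy luster — outside the reference range.
Only the luster is inconsistent.

luster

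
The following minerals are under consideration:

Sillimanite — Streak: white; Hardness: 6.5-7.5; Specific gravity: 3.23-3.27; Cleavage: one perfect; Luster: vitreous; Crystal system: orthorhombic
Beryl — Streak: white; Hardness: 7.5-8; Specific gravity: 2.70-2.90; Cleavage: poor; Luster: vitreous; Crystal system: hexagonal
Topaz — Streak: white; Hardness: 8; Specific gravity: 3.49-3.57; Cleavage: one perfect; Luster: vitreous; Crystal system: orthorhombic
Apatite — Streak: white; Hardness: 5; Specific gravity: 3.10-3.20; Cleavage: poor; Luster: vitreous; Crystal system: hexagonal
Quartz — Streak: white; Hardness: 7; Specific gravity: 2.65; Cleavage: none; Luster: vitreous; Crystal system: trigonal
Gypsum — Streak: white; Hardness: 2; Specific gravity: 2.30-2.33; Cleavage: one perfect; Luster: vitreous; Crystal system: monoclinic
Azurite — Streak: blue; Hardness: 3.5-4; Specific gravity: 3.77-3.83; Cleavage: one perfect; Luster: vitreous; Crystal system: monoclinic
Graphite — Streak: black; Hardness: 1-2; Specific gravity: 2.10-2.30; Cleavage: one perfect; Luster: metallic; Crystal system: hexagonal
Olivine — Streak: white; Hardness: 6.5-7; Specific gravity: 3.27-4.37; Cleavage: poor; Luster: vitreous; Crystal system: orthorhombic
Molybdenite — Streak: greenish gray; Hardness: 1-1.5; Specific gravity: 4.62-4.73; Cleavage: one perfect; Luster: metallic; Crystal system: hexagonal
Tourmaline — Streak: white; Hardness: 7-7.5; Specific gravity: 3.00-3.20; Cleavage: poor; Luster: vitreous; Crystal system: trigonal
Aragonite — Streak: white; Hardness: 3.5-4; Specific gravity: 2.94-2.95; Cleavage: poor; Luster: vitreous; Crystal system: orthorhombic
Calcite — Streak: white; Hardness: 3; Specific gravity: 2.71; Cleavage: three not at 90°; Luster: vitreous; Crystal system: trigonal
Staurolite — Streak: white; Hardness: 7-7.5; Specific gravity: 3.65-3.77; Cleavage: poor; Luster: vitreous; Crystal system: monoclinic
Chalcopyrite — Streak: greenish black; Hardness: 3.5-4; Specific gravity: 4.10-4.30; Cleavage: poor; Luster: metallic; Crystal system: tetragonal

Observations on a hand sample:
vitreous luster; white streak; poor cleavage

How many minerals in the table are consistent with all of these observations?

6

Vitreous luster rules out Graphite, Molybdenite, Chalcopyrite.
White streak excludes Azurite.
Poor cleavage excludes Sillimanite, Topaz, Quartz, Gypsum, Calcite.
Remaining candidates: Apatite, Aragonite, Beryl, Olivine, Staurolite, Tourmaline.
That is 6 minerals.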